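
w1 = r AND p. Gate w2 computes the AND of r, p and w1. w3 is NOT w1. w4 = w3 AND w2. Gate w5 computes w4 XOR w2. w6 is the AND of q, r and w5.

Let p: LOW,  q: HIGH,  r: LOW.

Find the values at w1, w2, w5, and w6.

w1 = LOW, w2 = LOW, w5 = LOW, w6 = LOW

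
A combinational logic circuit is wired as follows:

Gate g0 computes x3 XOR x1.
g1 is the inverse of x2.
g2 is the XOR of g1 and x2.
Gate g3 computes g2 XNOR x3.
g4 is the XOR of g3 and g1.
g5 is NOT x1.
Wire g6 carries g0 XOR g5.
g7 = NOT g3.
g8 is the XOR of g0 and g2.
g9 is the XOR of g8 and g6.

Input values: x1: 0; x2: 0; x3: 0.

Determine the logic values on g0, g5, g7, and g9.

g0 = 0  g5 = 1  g7 = 1  g9 = 0

g0 = x3 XOR x1 = 0 XOR 0 = 0
g1 = NOT x2 = NOT 0 = 1
g2 = g1 XOR x2 = 1 XOR 0 = 1
g3 = g2 XNOR x3 = 1 XNOR 0 = 0
g5 = NOT x1 = NOT 0 = 1
g6 = g0 XOR g5 = 0 XOR 1 = 1
g7 = NOT g3 = NOT 0 = 1
g8 = g0 XOR g2 = 0 XOR 1 = 1
g9 = g8 XOR g6 = 1 XOR 1 = 0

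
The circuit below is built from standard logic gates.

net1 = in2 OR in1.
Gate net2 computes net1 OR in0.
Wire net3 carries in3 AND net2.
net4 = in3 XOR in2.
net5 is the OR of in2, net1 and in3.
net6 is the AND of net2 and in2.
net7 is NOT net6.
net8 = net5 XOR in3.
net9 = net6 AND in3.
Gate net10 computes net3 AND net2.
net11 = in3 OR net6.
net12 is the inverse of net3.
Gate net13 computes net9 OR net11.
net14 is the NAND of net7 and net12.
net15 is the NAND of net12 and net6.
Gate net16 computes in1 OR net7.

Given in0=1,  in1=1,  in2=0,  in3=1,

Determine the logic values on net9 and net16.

net9 = 0; net16 = 1

net1 = in2 OR in1 = 0 OR 1 = 1
net2 = net1 OR in0 = 1 OR 1 = 1
net6 = net2 AND in2 = 1 AND 0 = 0
net7 = NOT net6 = NOT 0 = 1
net9 = net6 AND in3 = 0 AND 1 = 0
net16 = in1 OR net7 = 1 OR 1 = 1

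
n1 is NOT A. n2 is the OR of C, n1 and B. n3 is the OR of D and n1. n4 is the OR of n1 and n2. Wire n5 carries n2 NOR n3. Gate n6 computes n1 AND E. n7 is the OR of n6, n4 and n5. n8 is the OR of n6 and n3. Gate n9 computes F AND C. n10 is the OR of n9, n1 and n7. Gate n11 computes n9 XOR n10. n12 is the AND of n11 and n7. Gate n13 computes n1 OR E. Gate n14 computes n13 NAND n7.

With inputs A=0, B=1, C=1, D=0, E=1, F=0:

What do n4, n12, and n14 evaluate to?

n4 = 1, n12 = 1, n14 = 0

n1 = NOT A = NOT 0 = 1
n2 = C OR n1 OR B = 1 OR 1 OR 1 = 1
n3 = D OR n1 = 0 OR 1 = 1
n4 = n1 OR n2 = 1 OR 1 = 1
n5 = n2 NOR n3 = 1 NOR 1 = 0
n6 = n1 AND E = 1 AND 1 = 1
n7 = n6 OR n4 OR n5 = 1 OR 1 OR 0 = 1
n9 = F AND C = 0 AND 1 = 0
n10 = n9 OR n1 OR n7 = 0 OR 1 OR 1 = 1
n11 = n9 XOR n10 = 0 XOR 1 = 1
n12 = n11 AND n7 = 1 AND 1 = 1
n13 = n1 OR E = 1 OR 1 = 1
n14 = n13 NAND n7 = 1 NAND 1 = 0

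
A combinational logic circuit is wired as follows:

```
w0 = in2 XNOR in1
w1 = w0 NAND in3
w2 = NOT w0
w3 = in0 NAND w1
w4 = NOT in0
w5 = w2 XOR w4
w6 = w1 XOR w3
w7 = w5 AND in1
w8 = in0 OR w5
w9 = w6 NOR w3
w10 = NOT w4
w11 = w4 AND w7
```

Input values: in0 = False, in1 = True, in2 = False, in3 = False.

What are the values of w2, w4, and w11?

w2 = True; w4 = True; w11 = False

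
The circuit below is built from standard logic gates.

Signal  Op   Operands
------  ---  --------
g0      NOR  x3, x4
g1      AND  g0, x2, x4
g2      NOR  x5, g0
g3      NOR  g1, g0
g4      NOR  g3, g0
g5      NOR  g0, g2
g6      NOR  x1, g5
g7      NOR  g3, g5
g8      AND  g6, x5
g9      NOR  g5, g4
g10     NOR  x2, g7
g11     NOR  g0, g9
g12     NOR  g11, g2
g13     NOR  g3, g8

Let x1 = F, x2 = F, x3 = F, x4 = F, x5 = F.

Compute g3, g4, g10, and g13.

g0 = x3 NOR x4 = F NOR F = T
g1 = g0 AND x2 AND x4 = T AND F AND F = F
g2 = x5 NOR g0 = F NOR T = F
g3 = g1 NOR g0 = F NOR T = F
g4 = g3 NOR g0 = F NOR T = F
g5 = g0 NOR g2 = T NOR F = F
g6 = x1 NOR g5 = F NOR F = T
g7 = g3 NOR g5 = F NOR F = T
g8 = g6 AND x5 = T AND F = F
g10 = x2 NOR g7 = F NOR T = F
g13 = g3 NOR g8 = F NOR F = T

g3 = F  g4 = F  g10 = F  g13 = T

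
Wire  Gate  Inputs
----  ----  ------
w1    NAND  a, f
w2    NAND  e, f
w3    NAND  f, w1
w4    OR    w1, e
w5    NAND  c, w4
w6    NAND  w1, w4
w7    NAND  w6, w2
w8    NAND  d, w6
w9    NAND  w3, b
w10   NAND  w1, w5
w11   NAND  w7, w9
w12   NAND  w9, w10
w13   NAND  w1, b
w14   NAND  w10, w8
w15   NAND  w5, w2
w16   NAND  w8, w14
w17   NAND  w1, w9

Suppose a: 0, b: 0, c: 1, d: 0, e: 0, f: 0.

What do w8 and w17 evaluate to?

w1 = a NAND f = 0 NAND 0 = 1
w3 = f NAND w1 = 0 NAND 1 = 1
w4 = w1 OR e = 1 OR 0 = 1
w6 = w1 NAND w4 = 1 NAND 1 = 0
w8 = d NAND w6 = 0 NAND 0 = 1
w9 = w3 NAND b = 1 NAND 0 = 1
w17 = w1 NAND w9 = 1 NAND 1 = 0

w8 = 1; w17 = 0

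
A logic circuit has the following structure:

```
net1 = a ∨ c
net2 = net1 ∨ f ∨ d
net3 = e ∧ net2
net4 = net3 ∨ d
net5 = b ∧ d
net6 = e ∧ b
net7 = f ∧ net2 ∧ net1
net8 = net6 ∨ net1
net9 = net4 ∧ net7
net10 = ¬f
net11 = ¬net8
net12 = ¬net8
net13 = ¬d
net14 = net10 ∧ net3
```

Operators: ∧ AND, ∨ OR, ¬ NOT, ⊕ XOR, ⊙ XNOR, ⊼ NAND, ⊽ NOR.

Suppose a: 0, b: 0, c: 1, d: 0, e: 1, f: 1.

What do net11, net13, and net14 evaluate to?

net11 = 0, net13 = 1, net14 = 0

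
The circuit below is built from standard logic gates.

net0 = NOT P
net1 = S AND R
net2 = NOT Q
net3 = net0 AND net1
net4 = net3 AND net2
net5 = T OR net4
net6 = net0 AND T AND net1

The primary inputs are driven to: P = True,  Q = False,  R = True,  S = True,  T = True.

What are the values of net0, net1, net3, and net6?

net0 = False, net1 = True, net3 = False, net6 = False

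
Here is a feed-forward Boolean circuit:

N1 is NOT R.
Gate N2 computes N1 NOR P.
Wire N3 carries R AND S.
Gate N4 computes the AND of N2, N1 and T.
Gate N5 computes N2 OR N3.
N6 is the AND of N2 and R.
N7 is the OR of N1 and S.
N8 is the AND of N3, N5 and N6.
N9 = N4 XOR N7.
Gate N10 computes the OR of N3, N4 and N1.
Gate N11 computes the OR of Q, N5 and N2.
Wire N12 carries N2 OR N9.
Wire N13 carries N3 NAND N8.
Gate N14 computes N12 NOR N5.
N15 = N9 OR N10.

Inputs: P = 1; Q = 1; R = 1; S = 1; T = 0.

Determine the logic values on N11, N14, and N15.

N11 = 1, N14 = 0, N15 = 1

N1 = NOT R = NOT 1 = 0
N2 = N1 NOR P = 0 NOR 1 = 0
N3 = R AND S = 1 AND 1 = 1
N4 = N2 AND N1 AND T = 0 AND 0 AND 0 = 0
N5 = N2 OR N3 = 0 OR 1 = 1
N7 = N1 OR S = 0 OR 1 = 1
N9 = N4 XOR N7 = 0 XOR 1 = 1
N10 = N3 OR N4 OR N1 = 1 OR 0 OR 0 = 1
N11 = Q OR N5 OR N2 = 1 OR 1 OR 0 = 1
N12 = N2 OR N9 = 0 OR 1 = 1
N14 = N12 NOR N5 = 1 NOR 1 = 0
N15 = N9 OR N10 = 1 OR 1 = 1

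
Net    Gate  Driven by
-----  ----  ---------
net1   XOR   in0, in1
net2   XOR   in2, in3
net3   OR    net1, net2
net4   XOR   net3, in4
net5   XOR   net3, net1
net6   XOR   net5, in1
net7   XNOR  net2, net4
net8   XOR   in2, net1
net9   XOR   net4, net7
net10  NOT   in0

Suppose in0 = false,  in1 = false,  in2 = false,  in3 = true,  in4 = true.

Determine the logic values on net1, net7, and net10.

net1 = in0 XOR in1 = false XOR false = false
net2 = in2 XOR in3 = false XOR true = true
net3 = net1 OR net2 = false OR true = true
net4 = net3 XOR in4 = true XOR true = false
net7 = net2 XNOR net4 = true XNOR false = false
net10 = NOT in0 = NOT false = true

net1 = false, net7 = false, net10 = true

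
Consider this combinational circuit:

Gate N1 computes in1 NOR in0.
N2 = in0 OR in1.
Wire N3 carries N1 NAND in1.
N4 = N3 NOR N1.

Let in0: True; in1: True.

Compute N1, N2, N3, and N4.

N1 = in1 NOR in0 = True NOR True = False
N2 = in0 OR in1 = True OR True = True
N3 = N1 NAND in1 = False NAND True = True
N4 = N3 NOR N1 = True NOR False = False

N1 = False, N2 = True, N3 = True, N4 = False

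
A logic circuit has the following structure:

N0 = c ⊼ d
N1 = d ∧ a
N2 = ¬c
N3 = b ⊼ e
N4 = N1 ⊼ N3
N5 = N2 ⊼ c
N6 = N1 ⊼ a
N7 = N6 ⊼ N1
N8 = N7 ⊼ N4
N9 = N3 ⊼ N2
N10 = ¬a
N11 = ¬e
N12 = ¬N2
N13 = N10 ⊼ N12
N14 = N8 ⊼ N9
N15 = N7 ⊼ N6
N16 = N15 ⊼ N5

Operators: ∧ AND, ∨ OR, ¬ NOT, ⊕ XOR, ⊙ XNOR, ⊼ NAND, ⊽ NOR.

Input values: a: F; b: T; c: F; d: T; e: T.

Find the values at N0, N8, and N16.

N0 = T  N8 = F  N16 = T

N0 = c NAND d = F NAND T = T
N1 = d AND a = T AND F = F
N2 = NOT c = NOT F = T
N3 = b NAND e = T NAND T = F
N4 = N1 NAND N3 = F NAND F = T
N5 = N2 NAND c = T NAND F = T
N6 = N1 NAND a = F NAND F = T
N7 = N6 NAND N1 = T NAND F = T
N8 = N7 NAND N4 = T NAND T = F
N15 = N7 NAND N6 = T NAND T = F
N16 = N15 NAND N5 = F NAND T = T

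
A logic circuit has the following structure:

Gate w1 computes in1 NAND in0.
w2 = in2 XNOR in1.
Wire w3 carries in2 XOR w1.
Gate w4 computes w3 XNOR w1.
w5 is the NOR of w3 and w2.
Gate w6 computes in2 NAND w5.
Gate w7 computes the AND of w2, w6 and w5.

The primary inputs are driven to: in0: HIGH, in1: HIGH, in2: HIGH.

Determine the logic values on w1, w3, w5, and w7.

w1 = LOW  w3 = HIGH  w5 = LOW  w7 = LOW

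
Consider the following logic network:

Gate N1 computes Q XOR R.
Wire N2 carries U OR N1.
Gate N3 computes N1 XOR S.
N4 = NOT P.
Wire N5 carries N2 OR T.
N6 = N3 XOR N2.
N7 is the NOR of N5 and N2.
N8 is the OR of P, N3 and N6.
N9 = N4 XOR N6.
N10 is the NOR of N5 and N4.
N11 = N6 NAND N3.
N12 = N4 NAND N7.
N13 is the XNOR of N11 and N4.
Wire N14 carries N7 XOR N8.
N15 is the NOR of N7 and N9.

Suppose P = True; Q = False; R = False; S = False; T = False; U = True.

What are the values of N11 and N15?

N1 = Q XOR R = False XOR False = False
N2 = U OR N1 = True OR False = True
N3 = N1 XOR S = False XOR False = False
N4 = NOT P = NOT True = False
N5 = N2 OR T = True OR False = True
N6 = N3 XOR N2 = False XOR True = True
N7 = N5 NOR N2 = True NOR True = False
N9 = N4 XOR N6 = False XOR True = True
N11 = N6 NAND N3 = True NAND False = True
N15 = N7 NOR N9 = False NOR True = False

N11 = True; N15 = False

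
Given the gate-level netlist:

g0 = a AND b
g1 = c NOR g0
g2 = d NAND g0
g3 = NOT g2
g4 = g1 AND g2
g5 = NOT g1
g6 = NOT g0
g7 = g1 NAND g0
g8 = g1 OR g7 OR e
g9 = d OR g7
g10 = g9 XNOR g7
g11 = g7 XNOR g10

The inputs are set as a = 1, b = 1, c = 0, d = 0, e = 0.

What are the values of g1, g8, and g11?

g0 = a AND b = 1 AND 1 = 1
g1 = c NOR g0 = 0 NOR 1 = 0
g7 = g1 NAND g0 = 0 NAND 1 = 1
g8 = g1 OR g7 OR e = 0 OR 1 OR 0 = 1
g9 = d OR g7 = 0 OR 1 = 1
g10 = g9 XNOR g7 = 1 XNOR 1 = 1
g11 = g7 XNOR g10 = 1 XNOR 1 = 1

g1 = 0  g8 = 1  g11 = 1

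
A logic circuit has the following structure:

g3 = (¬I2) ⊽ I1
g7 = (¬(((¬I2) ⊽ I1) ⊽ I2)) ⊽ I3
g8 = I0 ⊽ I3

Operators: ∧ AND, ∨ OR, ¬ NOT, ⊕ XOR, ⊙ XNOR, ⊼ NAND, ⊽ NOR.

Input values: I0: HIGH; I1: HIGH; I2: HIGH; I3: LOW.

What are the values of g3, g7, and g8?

g3 = (¬HIGH) ⊽ HIGH = LOW
g7 = (¬(((¬HIGH) ⊽ HIGH) ⊽ HIGH)) ⊽ LOW = LOW
g8 = HIGH ⊽ LOW = LOW

g3 = LOW, g7 = LOW, g8 = LOW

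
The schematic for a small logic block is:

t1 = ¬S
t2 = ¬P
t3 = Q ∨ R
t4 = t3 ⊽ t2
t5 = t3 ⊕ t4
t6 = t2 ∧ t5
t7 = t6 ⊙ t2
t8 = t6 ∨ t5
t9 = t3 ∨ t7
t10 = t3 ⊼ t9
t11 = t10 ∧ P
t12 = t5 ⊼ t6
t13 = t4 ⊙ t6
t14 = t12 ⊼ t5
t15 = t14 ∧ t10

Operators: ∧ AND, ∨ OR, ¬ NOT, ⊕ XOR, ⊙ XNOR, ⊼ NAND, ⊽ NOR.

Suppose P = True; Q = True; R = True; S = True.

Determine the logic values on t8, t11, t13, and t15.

t8 = True, t11 = False, t13 = True, t15 = False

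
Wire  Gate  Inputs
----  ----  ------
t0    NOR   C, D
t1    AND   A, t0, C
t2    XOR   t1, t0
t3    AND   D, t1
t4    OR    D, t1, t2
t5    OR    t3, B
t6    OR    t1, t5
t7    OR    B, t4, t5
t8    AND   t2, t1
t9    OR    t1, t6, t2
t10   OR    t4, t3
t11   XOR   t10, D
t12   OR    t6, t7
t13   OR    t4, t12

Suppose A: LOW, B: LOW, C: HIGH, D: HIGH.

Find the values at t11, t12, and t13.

t11 = LOW; t12 = HIGH; t13 = HIGH

t0 = C NOR D = HIGH NOR HIGH = LOW
t1 = A AND t0 AND C = LOW AND LOW AND HIGH = LOW
t2 = t1 XOR t0 = LOW XOR LOW = LOW
t3 = D AND t1 = HIGH AND LOW = LOW
t4 = D OR t1 OR t2 = HIGH OR LOW OR LOW = HIGH
t5 = t3 OR B = LOW OR LOW = LOW
t6 = t1 OR t5 = LOW OR LOW = LOW
t7 = B OR t4 OR t5 = LOW OR HIGH OR LOW = HIGH
t10 = t4 OR t3 = HIGH OR LOW = HIGH
t11 = t10 XOR D = HIGH XOR HIGH = LOW
t12 = t6 OR t7 = LOW OR HIGH = HIGH
t13 = t4 OR t12 = HIGH OR HIGH = HIGH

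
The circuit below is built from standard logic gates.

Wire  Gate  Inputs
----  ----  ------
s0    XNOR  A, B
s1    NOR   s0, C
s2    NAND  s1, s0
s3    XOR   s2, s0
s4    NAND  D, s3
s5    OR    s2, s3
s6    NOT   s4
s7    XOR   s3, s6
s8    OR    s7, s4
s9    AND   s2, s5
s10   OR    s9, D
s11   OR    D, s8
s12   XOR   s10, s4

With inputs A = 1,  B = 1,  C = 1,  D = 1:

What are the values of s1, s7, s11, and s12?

s1 = 0, s7 = 0, s11 = 1, s12 = 0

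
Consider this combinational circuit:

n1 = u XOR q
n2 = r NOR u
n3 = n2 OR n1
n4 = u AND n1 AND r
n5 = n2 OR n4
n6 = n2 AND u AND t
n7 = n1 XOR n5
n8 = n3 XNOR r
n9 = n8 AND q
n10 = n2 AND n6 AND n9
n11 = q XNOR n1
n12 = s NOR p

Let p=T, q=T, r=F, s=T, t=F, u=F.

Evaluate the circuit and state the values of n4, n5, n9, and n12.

n1 = u XOR q = F XOR T = T
n2 = r NOR u = F NOR F = T
n3 = n2 OR n1 = T OR T = T
n4 = u AND n1 AND r = F AND T AND F = F
n5 = n2 OR n4 = T OR F = T
n8 = n3 XNOR r = T XNOR F = F
n9 = n8 AND q = F AND T = F
n12 = s NOR p = T NOR T = F

n4 = F, n5 = T, n9 = F, n12 = F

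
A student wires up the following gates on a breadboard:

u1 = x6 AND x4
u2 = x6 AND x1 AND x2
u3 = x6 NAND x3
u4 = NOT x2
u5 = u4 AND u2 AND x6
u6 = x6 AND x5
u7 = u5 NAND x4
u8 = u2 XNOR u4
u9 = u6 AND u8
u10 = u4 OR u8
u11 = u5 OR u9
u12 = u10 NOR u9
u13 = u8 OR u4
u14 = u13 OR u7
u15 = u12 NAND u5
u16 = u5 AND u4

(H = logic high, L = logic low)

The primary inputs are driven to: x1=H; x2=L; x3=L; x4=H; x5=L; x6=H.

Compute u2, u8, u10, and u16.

u2 = x6 AND x1 AND x2 = H AND H AND L = L
u4 = NOT x2 = NOT L = H
u5 = u4 AND u2 AND x6 = H AND L AND H = L
u8 = u2 XNOR u4 = L XNOR H = L
u10 = u4 OR u8 = H OR L = H
u16 = u5 AND u4 = L AND H = L

u2 = L, u8 = L, u10 = H, u16 = L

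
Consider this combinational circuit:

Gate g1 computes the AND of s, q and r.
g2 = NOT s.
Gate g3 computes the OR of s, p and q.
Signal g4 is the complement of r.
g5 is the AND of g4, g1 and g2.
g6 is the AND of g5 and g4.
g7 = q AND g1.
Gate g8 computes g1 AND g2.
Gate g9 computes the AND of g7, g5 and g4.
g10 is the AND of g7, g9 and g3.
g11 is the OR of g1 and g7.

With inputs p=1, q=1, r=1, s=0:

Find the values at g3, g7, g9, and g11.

g3 = 1; g7 = 0; g9 = 0; g11 = 0

g1 = s AND q AND r = 0 AND 1 AND 1 = 0
g2 = NOT s = NOT 0 = 1
g3 = s OR p OR q = 0 OR 1 OR 1 = 1
g4 = NOT r = NOT 1 = 0
g5 = g4 AND g1 AND g2 = 0 AND 0 AND 1 = 0
g7 = q AND g1 = 1 AND 0 = 0
g9 = g7 AND g5 AND g4 = 0 AND 0 AND 0 = 0
g11 = g1 OR g7 = 0 OR 0 = 0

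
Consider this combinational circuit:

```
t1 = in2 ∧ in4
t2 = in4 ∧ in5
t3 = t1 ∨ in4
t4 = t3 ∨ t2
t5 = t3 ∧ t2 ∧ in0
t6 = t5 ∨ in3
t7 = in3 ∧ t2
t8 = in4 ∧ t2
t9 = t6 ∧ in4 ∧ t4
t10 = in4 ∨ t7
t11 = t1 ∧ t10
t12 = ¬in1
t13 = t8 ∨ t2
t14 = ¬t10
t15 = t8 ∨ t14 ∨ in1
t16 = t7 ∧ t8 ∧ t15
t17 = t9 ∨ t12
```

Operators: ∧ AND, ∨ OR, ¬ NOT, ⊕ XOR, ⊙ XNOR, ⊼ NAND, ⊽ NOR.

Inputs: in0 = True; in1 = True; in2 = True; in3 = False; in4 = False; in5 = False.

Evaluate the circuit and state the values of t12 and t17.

t1 = in2 AND in4 = True AND False = False
t2 = in4 AND in5 = False AND False = False
t3 = t1 OR in4 = False OR False = False
t4 = t3 OR t2 = False OR False = False
t5 = t3 AND t2 AND in0 = False AND False AND True = False
t6 = t5 OR in3 = False OR False = False
t9 = t6 AND in4 AND t4 = False AND False AND False = False
t12 = NOT in1 = NOT True = False
t17 = t9 OR t12 = False OR False = False

t12 = False, t17 = False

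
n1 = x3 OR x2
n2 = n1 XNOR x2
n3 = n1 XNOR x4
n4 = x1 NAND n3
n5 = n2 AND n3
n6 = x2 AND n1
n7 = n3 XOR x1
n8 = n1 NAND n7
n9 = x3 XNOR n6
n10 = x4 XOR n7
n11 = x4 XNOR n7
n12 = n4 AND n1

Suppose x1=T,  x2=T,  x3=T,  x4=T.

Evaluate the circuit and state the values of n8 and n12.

n1 = x3 OR x2 = T OR T = T
n3 = n1 XNOR x4 = T XNOR T = T
n4 = x1 NAND n3 = T NAND T = F
n7 = n3 XOR x1 = T XOR T = F
n8 = n1 NAND n7 = T NAND F = T
n12 = n4 AND n1 = F AND T = F

n8 = T, n12 = F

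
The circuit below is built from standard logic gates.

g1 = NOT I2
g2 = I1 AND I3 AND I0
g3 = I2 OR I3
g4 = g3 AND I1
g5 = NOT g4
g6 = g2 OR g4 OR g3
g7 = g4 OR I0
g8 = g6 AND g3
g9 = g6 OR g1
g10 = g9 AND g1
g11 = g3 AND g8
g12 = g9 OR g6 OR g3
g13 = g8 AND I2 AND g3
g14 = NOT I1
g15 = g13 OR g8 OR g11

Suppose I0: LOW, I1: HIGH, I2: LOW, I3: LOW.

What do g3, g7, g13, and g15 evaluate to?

g2 = I1 AND I3 AND I0 = HIGH AND LOW AND LOW = LOW
g3 = I2 OR I3 = LOW OR LOW = LOW
g4 = g3 AND I1 = LOW AND HIGH = LOW
g6 = g2 OR g4 OR g3 = LOW OR LOW OR LOW = LOW
g7 = g4 OR I0 = LOW OR LOW = LOW
g8 = g6 AND g3 = LOW AND LOW = LOW
g11 = g3 AND g8 = LOW AND LOW = LOW
g13 = g8 AND I2 AND g3 = LOW AND LOW AND LOW = LOW
g15 = g13 OR g8 OR g11 = LOW OR LOW OR LOW = LOW

g3 = LOW; g7 = LOW; g13 = LOW; g15 = LOW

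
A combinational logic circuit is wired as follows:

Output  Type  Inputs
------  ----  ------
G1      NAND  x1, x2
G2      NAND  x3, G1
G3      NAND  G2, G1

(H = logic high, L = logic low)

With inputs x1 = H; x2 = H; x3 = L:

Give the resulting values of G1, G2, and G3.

G1 = L, G2 = H, G3 = H

G1 = x1 NAND x2 = H NAND H = L
G2 = x3 NAND G1 = L NAND L = H
G3 = G2 NAND G1 = H NAND L = H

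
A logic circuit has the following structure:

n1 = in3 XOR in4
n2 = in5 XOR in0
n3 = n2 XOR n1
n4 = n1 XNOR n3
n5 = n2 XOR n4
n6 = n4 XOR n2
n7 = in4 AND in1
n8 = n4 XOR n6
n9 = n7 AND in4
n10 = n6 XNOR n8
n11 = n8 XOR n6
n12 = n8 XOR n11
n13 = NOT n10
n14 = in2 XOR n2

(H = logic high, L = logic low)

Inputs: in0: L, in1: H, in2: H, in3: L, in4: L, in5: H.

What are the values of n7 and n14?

n2 = in5 XOR in0 = H XOR L = H
n7 = in4 AND in1 = L AND H = L
n14 = in2 XOR n2 = H XOR H = L

n7 = L, n14 = L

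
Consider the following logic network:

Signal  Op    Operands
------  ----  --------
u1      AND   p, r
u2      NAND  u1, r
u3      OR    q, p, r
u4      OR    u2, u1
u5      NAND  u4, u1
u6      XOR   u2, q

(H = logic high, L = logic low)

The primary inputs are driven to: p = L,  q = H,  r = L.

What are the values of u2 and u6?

u2 = H, u6 = L

u1 = p AND r = L AND L = L
u2 = u1 NAND r = L NAND L = H
u6 = u2 XOR q = H XOR H = L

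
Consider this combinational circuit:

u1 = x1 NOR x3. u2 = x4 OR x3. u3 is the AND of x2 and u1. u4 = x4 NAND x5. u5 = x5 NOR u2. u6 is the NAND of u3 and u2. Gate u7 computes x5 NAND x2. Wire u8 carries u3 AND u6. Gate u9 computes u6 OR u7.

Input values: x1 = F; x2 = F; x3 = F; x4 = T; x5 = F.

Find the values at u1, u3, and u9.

u1 = T, u3 = F, u9 = T

u1 = x1 NOR x3 = F NOR F = T
u2 = x4 OR x3 = T OR F = T
u3 = x2 AND u1 = F AND T = F
u6 = u3 NAND u2 = F NAND T = T
u7 = x5 NAND x2 = F NAND F = T
u9 = u6 OR u7 = T OR T = T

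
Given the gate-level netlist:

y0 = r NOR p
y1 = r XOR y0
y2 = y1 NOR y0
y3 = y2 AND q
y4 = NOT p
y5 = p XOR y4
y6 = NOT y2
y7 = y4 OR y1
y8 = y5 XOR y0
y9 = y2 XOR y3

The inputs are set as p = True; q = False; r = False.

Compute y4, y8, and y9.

y4 = False, y8 = True, y9 = True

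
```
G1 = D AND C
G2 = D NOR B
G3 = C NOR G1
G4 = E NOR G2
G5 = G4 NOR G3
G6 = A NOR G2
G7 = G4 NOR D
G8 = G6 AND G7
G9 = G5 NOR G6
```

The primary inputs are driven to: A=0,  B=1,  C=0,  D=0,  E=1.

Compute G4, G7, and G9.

G1 = D AND C = 0 AND 0 = 0
G2 = D NOR B = 0 NOR 1 = 0
G3 = C NOR G1 = 0 NOR 0 = 1
G4 = E NOR G2 = 1 NOR 0 = 0
G5 = G4 NOR G3 = 0 NOR 1 = 0
G6 = A NOR G2 = 0 NOR 0 = 1
G7 = G4 NOR D = 0 NOR 0 = 1
G9 = G5 NOR G6 = 0 NOR 1 = 0

G4 = 0, G7 = 1, G9 = 0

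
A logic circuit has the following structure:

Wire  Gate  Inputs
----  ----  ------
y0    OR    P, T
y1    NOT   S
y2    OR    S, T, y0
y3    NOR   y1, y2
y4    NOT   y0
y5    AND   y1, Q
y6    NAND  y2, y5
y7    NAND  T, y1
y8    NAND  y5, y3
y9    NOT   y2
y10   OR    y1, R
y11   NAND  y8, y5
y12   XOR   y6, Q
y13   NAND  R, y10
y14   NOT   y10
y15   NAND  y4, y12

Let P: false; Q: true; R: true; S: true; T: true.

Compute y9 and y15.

y9 = false, y15 = true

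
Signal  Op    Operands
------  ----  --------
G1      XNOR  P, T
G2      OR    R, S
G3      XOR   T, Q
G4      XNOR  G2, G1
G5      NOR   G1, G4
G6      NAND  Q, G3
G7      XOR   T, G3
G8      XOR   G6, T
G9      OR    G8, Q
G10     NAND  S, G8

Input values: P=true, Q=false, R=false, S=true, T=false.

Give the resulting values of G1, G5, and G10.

G1 = false, G5 = true, G10 = false

G1 = P XNOR T = true XNOR false = false
G2 = R OR S = false OR true = true
G3 = T XOR Q = false XOR false = false
G4 = G2 XNOR G1 = true XNOR false = false
G5 = G1 NOR G4 = false NOR false = true
G6 = Q NAND G3 = false NAND false = true
G8 = G6 XOR T = true XOR false = true
G10 = S NAND G8 = true NAND true = false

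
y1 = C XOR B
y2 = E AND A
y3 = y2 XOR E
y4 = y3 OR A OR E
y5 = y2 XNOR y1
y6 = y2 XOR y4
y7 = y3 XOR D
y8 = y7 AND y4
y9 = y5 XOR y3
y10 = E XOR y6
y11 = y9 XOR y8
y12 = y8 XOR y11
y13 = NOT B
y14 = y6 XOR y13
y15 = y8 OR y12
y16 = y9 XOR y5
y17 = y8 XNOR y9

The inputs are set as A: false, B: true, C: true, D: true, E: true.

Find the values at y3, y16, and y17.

y3 = true; y16 = true; y17 = true

y1 = C XOR B = true XOR true = false
y2 = E AND A = true AND false = false
y3 = y2 XOR E = false XOR true = true
y4 = y3 OR A OR E = true OR false OR true = true
y5 = y2 XNOR y1 = false XNOR false = true
y7 = y3 XOR D = true XOR true = false
y8 = y7 AND y4 = false AND true = false
y9 = y5 XOR y3 = true XOR true = false
y16 = y9 XOR y5 = false XOR true = true
y17 = y8 XNOR y9 = false XNOR false = true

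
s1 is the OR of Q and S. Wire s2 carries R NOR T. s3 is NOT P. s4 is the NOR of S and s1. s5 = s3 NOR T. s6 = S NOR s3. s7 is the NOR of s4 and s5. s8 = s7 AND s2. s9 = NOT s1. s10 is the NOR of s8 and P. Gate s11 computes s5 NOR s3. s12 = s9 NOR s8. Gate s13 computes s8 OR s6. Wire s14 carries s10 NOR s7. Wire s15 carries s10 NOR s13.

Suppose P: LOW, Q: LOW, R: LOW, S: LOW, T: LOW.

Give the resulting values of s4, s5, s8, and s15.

s1 = Q OR S = LOW OR LOW = LOW
s2 = R NOR T = LOW NOR LOW = HIGH
s3 = NOT P = NOT LOW = HIGH
s4 = S NOR s1 = LOW NOR LOW = HIGH
s5 = s3 NOR T = HIGH NOR LOW = LOW
s6 = S NOR s3 = LOW NOR HIGH = LOW
s7 = s4 NOR s5 = HIGH NOR LOW = LOW
s8 = s7 AND s2 = LOW AND HIGH = LOW
s10 = s8 NOR P = LOW NOR LOW = HIGH
s13 = s8 OR s6 = LOW OR LOW = LOW
s15 = s10 NOR s13 = HIGH NOR LOW = LOW

s4 = HIGH; s5 = LOW; s8 = LOW; s15 = LOW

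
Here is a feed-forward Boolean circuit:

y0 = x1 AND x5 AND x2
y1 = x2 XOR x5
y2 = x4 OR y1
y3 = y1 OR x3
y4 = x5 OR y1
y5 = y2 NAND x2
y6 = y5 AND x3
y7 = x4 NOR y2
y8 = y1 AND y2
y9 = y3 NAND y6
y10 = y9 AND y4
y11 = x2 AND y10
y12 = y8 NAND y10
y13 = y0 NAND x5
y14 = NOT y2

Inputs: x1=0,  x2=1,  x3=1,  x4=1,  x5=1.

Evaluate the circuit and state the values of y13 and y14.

y0 = x1 AND x5 AND x2 = 0 AND 1 AND 1 = 0
y1 = x2 XOR x5 = 1 XOR 1 = 0
y2 = x4 OR y1 = 1 OR 0 = 1
y13 = y0 NAND x5 = 0 NAND 1 = 1
y14 = NOT y2 = NOT 1 = 0

y13 = 1  y14 = 0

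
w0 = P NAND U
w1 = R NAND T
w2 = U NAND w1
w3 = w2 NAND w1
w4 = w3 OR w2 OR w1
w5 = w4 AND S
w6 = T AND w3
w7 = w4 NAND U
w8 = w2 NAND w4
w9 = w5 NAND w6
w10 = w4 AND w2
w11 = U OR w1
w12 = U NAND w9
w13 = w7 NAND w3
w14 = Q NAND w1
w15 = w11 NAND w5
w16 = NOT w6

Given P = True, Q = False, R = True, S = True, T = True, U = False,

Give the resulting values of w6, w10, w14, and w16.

w6 = True  w10 = True  w14 = True  w16 = False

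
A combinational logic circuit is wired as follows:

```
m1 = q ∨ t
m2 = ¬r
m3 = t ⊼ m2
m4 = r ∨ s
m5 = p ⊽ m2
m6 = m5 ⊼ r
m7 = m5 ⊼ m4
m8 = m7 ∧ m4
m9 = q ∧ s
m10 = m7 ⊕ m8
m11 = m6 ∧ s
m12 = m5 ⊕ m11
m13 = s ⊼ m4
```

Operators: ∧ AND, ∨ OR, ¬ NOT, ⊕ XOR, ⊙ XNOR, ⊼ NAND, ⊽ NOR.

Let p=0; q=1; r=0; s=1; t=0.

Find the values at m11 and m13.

m11 = 1; m13 = 0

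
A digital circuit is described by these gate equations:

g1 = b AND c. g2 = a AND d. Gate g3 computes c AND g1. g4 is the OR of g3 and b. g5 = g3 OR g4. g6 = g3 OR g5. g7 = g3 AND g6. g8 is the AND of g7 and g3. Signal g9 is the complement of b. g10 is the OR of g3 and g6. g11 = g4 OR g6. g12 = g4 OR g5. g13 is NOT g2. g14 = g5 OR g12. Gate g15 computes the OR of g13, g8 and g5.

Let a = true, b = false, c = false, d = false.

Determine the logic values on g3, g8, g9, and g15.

g1 = b AND c = false AND false = false
g2 = a AND d = true AND false = false
g3 = c AND g1 = false AND false = false
g4 = g3 OR b = false OR false = false
g5 = g3 OR g4 = false OR false = false
g6 = g3 OR g5 = false OR false = false
g7 = g3 AND g6 = false AND false = false
g8 = g7 AND g3 = false AND false = false
g9 = NOT b = NOT false = true
g13 = NOT g2 = NOT false = true
g15 = g13 OR g8 OR g5 = true OR false OR false = true

g3 = false; g8 = false; g9 = true; g15 = true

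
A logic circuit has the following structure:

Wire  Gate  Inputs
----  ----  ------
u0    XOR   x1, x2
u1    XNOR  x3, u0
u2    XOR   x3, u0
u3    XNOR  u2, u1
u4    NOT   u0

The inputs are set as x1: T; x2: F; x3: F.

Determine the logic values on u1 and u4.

u0 = x1 XOR x2 = T XOR F = T
u1 = x3 XNOR u0 = F XNOR T = F
u4 = NOT u0 = NOT T = F

u1 = F, u4 = F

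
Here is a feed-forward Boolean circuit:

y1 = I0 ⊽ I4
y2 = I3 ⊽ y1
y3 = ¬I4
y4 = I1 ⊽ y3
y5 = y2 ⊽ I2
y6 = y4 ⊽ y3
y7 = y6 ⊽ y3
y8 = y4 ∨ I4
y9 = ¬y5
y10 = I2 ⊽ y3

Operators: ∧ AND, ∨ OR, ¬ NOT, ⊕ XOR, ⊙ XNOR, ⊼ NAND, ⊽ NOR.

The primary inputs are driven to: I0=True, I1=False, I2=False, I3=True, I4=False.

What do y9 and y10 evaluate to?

y9 = False, y10 = False

y1 = I0 NOR I4 = True NOR False = False
y2 = I3 NOR y1 = True NOR False = False
y3 = NOT I4 = NOT False = True
y5 = y2 NOR I2 = False NOR False = True
y9 = NOT y5 = NOT True = False
y10 = I2 NOR y3 = False NOR True = False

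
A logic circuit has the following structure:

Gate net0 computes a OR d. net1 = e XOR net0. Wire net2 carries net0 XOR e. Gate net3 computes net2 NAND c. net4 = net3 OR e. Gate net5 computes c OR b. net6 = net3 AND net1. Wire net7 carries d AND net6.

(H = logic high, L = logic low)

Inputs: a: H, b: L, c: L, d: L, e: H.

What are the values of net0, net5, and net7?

net0 = a OR d = H OR L = H
net1 = e XOR net0 = H XOR H = L
net2 = net0 XOR e = H XOR H = L
net3 = net2 NAND c = L NAND L = H
net5 = c OR b = L OR L = L
net6 = net3 AND net1 = H AND L = L
net7 = d AND net6 = L AND L = L

net0 = H; net5 = L; net7 = L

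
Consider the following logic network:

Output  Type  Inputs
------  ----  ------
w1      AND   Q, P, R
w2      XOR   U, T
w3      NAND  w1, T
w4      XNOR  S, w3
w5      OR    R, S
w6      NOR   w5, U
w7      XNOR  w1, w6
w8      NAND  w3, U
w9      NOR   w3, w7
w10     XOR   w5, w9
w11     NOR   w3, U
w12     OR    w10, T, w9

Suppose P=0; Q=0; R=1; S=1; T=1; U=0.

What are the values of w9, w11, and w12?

w9 = 0, w11 = 0, w12 = 1

w1 = Q AND P AND R = 0 AND 0 AND 1 = 0
w3 = w1 NAND T = 0 NAND 1 = 1
w5 = R OR S = 1 OR 1 = 1
w6 = w5 NOR U = 1 NOR 0 = 0
w7 = w1 XNOR w6 = 0 XNOR 0 = 1
w9 = w3 NOR w7 = 1 NOR 1 = 0
w10 = w5 XOR w9 = 1 XOR 0 = 1
w11 = w3 NOR U = 1 NOR 0 = 0
w12 = w10 OR T OR w9 = 1 OR 1 OR 0 = 1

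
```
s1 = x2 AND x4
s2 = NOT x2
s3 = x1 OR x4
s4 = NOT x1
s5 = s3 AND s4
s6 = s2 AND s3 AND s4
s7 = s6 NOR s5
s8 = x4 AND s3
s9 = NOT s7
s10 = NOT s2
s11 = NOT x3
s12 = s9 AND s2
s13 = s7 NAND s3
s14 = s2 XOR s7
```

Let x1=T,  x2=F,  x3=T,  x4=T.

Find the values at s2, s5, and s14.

s2 = NOT x2 = NOT F = T
s3 = x1 OR x4 = T OR T = T
s4 = NOT x1 = NOT T = F
s5 = s3 AND s4 = T AND F = F
s6 = s2 AND s3 AND s4 = T AND T AND F = F
s7 = s6 NOR s5 = F NOR F = T
s14 = s2 XOR s7 = T XOR T = F

s2 = T  s5 = F  s14 = F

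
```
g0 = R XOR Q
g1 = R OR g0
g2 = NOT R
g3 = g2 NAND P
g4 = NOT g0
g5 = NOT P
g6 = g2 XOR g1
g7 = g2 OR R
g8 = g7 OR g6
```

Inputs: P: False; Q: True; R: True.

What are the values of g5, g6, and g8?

g5 = True  g6 = True  g8 = True

g0 = R XOR Q = True XOR True = False
g1 = R OR g0 = True OR False = True
g2 = NOT R = NOT True = False
g5 = NOT P = NOT False = True
g6 = g2 XOR g1 = False XOR True = True
g7 = g2 OR R = False OR True = True
g8 = g7 OR g6 = True OR True = True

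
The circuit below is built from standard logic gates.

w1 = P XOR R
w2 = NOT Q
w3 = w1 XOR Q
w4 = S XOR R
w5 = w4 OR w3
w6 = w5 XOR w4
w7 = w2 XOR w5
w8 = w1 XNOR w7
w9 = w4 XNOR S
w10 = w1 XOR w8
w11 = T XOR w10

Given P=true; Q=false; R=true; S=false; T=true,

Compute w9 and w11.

w1 = P XOR R = true XOR true = false
w2 = NOT Q = NOT false = true
w3 = w1 XOR Q = false XOR false = false
w4 = S XOR R = false XOR true = true
w5 = w4 OR w3 = true OR false = true
w7 = w2 XOR w5 = true XOR true = false
w8 = w1 XNOR w7 = false XNOR false = true
w9 = w4 XNOR S = true XNOR false = false
w10 = w1 XOR w8 = false XOR true = true
w11 = T XOR w10 = true XOR true = false

w9 = false; w11 = false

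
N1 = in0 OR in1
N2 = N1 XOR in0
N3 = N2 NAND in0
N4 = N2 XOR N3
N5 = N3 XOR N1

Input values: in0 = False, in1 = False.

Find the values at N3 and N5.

N1 = in0 OR in1 = False OR False = False
N2 = N1 XOR in0 = False XOR False = False
N3 = N2 NAND in0 = False NAND False = True
N5 = N3 XOR N1 = True XOR False = True

N3 = True, N5 = True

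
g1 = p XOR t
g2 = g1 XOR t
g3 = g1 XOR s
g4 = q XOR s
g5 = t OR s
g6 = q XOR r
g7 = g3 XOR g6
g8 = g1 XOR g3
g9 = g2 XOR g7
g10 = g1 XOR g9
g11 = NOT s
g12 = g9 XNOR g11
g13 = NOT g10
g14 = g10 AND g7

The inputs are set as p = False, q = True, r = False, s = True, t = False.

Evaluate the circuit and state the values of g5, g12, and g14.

g1 = p XOR t = False XOR False = False
g2 = g1 XOR t = False XOR False = False
g3 = g1 XOR s = False XOR True = True
g5 = t OR s = False OR True = True
g6 = q XOR r = True XOR False = True
g7 = g3 XOR g6 = True XOR True = False
g9 = g2 XOR g7 = False XOR False = False
g10 = g1 XOR g9 = False XOR False = False
g11 = NOT s = NOT True = False
g12 = g9 XNOR g11 = False XNOR False = True
g14 = g10 AND g7 = False AND False = False

g5 = True  g12 = True  g14 = False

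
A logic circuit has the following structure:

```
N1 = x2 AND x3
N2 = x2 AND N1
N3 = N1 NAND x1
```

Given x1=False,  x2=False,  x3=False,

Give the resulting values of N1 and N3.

N1 = x2 AND x3 = False AND False = False
N3 = N1 NAND x1 = False NAND False = True

N1 = False; N3 = True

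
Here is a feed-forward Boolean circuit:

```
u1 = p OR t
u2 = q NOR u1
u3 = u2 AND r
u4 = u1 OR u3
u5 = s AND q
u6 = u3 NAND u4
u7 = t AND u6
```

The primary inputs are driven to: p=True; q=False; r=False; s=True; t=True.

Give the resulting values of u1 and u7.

u1 = p OR t = True OR True = True
u2 = q NOR u1 = False NOR True = False
u3 = u2 AND r = False AND False = False
u4 = u1 OR u3 = True OR False = True
u6 = u3 NAND u4 = False NAND True = True
u7 = t AND u6 = True AND True = True

u1 = True  u7 = True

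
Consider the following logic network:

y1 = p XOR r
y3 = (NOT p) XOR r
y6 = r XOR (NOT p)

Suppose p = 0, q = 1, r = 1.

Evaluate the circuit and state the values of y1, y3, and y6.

y1 = 1; y3 = 0; y6 = 0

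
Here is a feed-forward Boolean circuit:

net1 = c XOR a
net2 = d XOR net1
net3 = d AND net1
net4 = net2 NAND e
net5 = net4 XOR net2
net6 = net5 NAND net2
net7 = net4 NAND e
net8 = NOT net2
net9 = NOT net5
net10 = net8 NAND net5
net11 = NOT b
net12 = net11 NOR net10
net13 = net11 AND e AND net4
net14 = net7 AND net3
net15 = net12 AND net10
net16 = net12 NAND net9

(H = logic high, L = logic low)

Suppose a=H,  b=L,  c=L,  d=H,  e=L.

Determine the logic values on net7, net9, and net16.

net7 = H  net9 = L  net16 = H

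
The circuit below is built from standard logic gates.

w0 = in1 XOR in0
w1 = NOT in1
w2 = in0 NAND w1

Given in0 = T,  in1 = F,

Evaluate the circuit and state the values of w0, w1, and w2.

w0 = in1 XOR in0 = F XOR T = T
w1 = NOT in1 = NOT F = T
w2 = in0 NAND w1 = T NAND T = F

w0 = T, w1 = T, w2 = F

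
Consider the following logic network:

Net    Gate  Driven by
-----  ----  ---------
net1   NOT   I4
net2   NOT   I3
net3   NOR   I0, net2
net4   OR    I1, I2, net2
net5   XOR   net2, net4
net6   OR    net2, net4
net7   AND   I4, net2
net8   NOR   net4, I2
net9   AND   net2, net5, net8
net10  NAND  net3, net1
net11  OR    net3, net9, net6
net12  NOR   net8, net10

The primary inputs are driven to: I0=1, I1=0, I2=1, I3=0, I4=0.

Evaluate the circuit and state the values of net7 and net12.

net1 = NOT I4 = NOT 0 = 1
net2 = NOT I3 = NOT 0 = 1
net3 = I0 NOR net2 = 1 NOR 1 = 0
net4 = I1 OR I2 OR net2 = 0 OR 1 OR 1 = 1
net7 = I4 AND net2 = 0 AND 1 = 0
net8 = net4 NOR I2 = 1 NOR 1 = 0
net10 = net3 NAND net1 = 0 NAND 1 = 1
net12 = net8 NOR net10 = 0 NOR 1 = 0

net7 = 0, net12 = 0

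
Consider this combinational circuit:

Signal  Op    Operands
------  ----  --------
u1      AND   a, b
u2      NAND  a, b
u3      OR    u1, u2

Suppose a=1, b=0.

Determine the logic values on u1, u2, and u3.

u1 = a AND b = 1 AND 0 = 0
u2 = a NAND b = 1 NAND 0 = 1
u3 = u1 OR u2 = 0 OR 1 = 1

u1 = 0  u2 = 1  u3 = 1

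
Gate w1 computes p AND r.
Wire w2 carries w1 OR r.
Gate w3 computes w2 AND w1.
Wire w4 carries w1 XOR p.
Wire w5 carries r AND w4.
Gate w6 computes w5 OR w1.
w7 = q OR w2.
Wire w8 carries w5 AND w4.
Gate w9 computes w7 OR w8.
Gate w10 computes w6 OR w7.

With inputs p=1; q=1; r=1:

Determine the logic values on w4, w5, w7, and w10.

w4 = 0, w5 = 0, w7 = 1, w10 = 1

w1 = p AND r = 1 AND 1 = 1
w2 = w1 OR r = 1 OR 1 = 1
w4 = w1 XOR p = 1 XOR 1 = 0
w5 = r AND w4 = 1 AND 0 = 0
w6 = w5 OR w1 = 0 OR 1 = 1
w7 = q OR w2 = 1 OR 1 = 1
w10 = w6 OR w7 = 1 OR 1 = 1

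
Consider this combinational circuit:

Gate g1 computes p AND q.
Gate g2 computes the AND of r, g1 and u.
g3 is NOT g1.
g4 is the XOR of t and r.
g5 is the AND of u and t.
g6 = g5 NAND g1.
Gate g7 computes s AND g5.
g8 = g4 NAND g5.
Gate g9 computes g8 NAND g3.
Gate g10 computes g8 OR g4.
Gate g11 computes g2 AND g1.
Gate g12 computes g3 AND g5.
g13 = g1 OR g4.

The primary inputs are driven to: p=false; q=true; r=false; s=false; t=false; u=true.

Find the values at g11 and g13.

g11 = false  g13 = false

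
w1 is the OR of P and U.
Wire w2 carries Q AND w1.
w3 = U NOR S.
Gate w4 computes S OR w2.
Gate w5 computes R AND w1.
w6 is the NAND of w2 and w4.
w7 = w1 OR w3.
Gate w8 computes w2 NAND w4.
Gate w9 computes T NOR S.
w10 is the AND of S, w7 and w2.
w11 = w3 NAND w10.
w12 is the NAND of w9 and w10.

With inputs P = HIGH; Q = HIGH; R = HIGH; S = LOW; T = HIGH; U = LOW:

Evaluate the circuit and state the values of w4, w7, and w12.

w4 = HIGH, w7 = HIGH, w12 = HIGH

w1 = P OR U = HIGH OR LOW = HIGH
w2 = Q AND w1 = HIGH AND HIGH = HIGH
w3 = U NOR S = LOW NOR LOW = HIGH
w4 = S OR w2 = LOW OR HIGH = HIGH
w7 = w1 OR w3 = HIGH OR HIGH = HIGH
w9 = T NOR S = HIGH NOR LOW = LOW
w10 = S AND w7 AND w2 = LOW AND HIGH AND HIGH = LOW
w12 = w9 NAND w10 = LOW NAND LOW = HIGH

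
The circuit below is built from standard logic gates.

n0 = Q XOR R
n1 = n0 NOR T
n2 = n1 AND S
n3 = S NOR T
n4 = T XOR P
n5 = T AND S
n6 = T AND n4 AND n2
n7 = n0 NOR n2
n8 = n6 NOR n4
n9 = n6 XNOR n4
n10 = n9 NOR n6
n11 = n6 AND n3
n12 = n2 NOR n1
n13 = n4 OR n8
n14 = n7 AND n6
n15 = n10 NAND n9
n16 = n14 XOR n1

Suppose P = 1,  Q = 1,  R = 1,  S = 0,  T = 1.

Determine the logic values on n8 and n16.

n8 = 1  n16 = 0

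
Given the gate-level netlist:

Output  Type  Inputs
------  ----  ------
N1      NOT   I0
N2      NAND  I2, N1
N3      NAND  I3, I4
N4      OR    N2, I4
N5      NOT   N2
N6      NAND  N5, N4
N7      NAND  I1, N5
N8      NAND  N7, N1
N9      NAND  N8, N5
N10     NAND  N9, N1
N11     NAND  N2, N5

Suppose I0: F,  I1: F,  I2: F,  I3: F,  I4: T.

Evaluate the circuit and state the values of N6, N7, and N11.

N1 = NOT I0 = NOT F = T
N2 = I2 NAND N1 = F NAND T = T
N4 = N2 OR I4 = T OR T = T
N5 = NOT N2 = NOT T = F
N6 = N5 NAND N4 = F NAND T = T
N7 = I1 NAND N5 = F NAND F = T
N11 = N2 NAND N5 = T NAND F = T

N6 = T, N7 = T, N11 = T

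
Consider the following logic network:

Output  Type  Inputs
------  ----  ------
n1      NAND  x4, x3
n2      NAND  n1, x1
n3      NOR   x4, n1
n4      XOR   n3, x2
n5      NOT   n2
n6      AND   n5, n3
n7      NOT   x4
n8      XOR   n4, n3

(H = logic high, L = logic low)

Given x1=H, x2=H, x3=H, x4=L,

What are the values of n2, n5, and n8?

n2 = L  n5 = H  n8 = H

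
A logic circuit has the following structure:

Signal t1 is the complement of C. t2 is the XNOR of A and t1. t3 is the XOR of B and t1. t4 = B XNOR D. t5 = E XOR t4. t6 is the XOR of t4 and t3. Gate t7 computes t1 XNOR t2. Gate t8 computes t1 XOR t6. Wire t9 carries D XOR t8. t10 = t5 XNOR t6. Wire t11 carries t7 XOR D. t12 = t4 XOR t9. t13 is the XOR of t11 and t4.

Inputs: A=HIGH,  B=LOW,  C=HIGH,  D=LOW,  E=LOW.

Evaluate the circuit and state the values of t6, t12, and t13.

t1 = NOT C = NOT HIGH = LOW
t2 = A XNOR t1 = HIGH XNOR LOW = LOW
t3 = B XOR t1 = LOW XOR LOW = LOW
t4 = B XNOR D = LOW XNOR LOW = HIGH
t6 = t4 XOR t3 = HIGH XOR LOW = HIGH
t7 = t1 XNOR t2 = LOW XNOR LOW = HIGH
t8 = t1 XOR t6 = LOW XOR HIGH = HIGH
t9 = D XOR t8 = LOW XOR HIGH = HIGH
t11 = t7 XOR D = HIGH XOR LOW = HIGH
t12 = t4 XOR t9 = HIGH XOR HIGH = LOW
t13 = t11 XOR t4 = HIGH XOR HIGH = LOW

t6 = HIGH  t12 = LOW  t13 = LOW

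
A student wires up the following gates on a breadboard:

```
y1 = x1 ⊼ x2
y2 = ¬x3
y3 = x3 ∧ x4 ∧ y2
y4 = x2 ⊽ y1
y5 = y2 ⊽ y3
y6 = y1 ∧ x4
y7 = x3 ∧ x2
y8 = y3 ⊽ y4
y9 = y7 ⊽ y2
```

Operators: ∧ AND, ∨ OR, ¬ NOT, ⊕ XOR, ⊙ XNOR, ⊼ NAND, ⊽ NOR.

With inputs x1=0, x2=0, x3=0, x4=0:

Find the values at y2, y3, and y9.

y2 = 1; y3 = 0; y9 = 0

y2 = NOT x3 = NOT 0 = 1
y3 = x3 AND x4 AND y2 = 0 AND 0 AND 1 = 0
y7 = x3 AND x2 = 0 AND 0 = 0
y9 = y7 NOR y2 = 0 NOR 1 = 0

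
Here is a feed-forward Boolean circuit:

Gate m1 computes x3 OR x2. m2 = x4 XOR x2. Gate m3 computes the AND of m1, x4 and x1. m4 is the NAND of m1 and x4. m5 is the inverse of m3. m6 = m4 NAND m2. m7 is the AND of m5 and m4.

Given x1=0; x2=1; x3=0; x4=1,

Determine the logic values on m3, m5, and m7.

m3 = 0, m5 = 1, m7 = 0

m1 = x3 OR x2 = 0 OR 1 = 1
m3 = m1 AND x4 AND x1 = 1 AND 1 AND 0 = 0
m4 = m1 NAND x4 = 1 NAND 1 = 0
m5 = NOT m3 = NOT 0 = 1
m7 = m5 AND m4 = 1 AND 0 = 0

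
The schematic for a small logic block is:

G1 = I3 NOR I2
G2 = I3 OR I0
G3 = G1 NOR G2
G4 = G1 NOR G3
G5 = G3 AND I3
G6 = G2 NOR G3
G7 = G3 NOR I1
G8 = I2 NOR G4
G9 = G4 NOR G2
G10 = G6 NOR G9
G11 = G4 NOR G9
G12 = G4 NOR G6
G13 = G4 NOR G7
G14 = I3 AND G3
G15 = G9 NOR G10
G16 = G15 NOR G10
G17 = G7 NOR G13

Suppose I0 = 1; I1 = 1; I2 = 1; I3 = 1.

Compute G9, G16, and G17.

G1 = I3 NOR I2 = 1 NOR 1 = 0
G2 = I3 OR I0 = 1 OR 1 = 1
G3 = G1 NOR G2 = 0 NOR 1 = 0
G4 = G1 NOR G3 = 0 NOR 0 = 1
G6 = G2 NOR G3 = 1 NOR 0 = 0
G7 = G3 NOR I1 = 0 NOR 1 = 0
G9 = G4 NOR G2 = 1 NOR 1 = 0
G10 = G6 NOR G9 = 0 NOR 0 = 1
G13 = G4 NOR G7 = 1 NOR 0 = 0
G15 = G9 NOR G10 = 0 NOR 1 = 0
G16 = G15 NOR G10 = 0 NOR 1 = 0
G17 = G7 NOR G13 = 0 NOR 0 = 1

G9 = 0; G16 = 0; G17 = 1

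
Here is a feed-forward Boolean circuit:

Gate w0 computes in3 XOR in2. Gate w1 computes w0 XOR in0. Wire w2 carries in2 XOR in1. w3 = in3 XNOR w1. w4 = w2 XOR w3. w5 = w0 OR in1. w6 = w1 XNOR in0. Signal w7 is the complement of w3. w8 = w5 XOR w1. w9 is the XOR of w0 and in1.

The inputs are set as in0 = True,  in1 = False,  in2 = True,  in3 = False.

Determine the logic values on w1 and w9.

w0 = in3 XOR in2 = False XOR True = True
w1 = w0 XOR in0 = True XOR True = False
w9 = w0 XOR in1 = True XOR False = True

w1 = False; w9 = True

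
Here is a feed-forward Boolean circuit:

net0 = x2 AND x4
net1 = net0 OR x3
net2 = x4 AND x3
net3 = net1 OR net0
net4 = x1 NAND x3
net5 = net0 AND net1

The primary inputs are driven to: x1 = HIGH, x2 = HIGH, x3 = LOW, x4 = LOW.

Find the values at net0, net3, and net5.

net0 = LOW; net3 = LOW; net5 = LOW

net0 = x2 AND x4 = HIGH AND LOW = LOW
net1 = net0 OR x3 = LOW OR LOW = LOW
net3 = net1 OR net0 = LOW OR LOW = LOW
net5 = net0 AND net1 = LOW AND LOW = LOW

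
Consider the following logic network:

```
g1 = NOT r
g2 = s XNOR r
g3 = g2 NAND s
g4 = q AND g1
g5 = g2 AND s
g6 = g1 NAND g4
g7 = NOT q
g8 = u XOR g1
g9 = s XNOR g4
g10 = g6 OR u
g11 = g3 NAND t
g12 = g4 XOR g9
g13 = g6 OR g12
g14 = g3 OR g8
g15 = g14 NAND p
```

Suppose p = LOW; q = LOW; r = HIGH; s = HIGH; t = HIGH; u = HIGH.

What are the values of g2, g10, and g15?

g2 = HIGH; g10 = HIGH; g15 = HIGH

g1 = NOT r = NOT HIGH = LOW
g2 = s XNOR r = HIGH XNOR HIGH = HIGH
g3 = g2 NAND s = HIGH NAND HIGH = LOW
g4 = q AND g1 = LOW AND LOW = LOW
g6 = g1 NAND g4 = LOW NAND LOW = HIGH
g8 = u XOR g1 = HIGH XOR LOW = HIGH
g10 = g6 OR u = HIGH OR HIGH = HIGH
g14 = g3 OR g8 = LOW OR HIGH = HIGH
g15 = g14 NAND p = HIGH NAND LOW = HIGH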